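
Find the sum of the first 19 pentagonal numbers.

Σ i(3i−1)/2 = (3Σi² − Σi) / 2 over i = 1..19.
Σi = 190 and Σi² = 2470.
(3·2470 − 1·190) / 2 = 7220/2 = 3610.

3610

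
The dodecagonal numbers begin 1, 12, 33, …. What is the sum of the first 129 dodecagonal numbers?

Σ i(5i−4) = 5Σi² − 4Σi over i = 1..129.
Σi = 8385 and Σi² = 723905.
5·723905 − 4·8385 = 3585985.

3585985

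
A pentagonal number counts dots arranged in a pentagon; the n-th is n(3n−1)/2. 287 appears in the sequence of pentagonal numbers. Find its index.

Set n(3n−1)/2 = 287, giving 3n² − n − 574 = 0.
So n = (1 + 83) / 6 = 84/6 = 14.
Check: 14·(3·14 − 1)/2 = 287. ✓

14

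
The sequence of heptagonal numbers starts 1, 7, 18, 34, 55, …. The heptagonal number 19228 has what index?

Set n(5n−3)/2 = 19228, giving 5n² − 3n − 38456 = 0.
The discriminant is 9 + 40·19228 = 769129, and √769129 = 877.
So n = (3 + 877) / 10 = 880/10 = 88.

88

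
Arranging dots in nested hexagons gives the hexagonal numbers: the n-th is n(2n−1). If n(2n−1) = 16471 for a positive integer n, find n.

Set n(2n−1) = 16471, giving 2n² − n − 16471 = 0.
So n = (1 + 363) / 4 = 364/4 = 91.
Check: 91·(2·91 − 1) = 16471. ✓

91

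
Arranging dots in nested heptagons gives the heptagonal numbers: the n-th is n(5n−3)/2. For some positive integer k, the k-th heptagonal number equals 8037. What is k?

Set n(5n−3)/2 = 8037, giving 5n² − 3n − 16074 = 0.
The discriminant is 9 + 40·8037 = 321489, and √321489 = 567.
So n = (3 + 567) / 10 = 570/10 = 57.

57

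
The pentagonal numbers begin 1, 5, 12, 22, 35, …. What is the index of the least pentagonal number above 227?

13

Solve n(3n−1)/2 > 227 for integer n.
The largest n with value ≤ 227 is 12 (since 210 ≤ 227 < 247), so the first above is n = 13, value 247.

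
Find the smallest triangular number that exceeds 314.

325

Solve n(n+1)/2 > 314 for integer n.
The largest n with value ≤ 314 is 24 (since 300 ≤ 314 < 325), so the first above is n = 25, value 325.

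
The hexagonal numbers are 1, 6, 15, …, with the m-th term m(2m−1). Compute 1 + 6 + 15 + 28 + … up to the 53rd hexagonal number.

Σ i(2i−1) = 2Σi² − Σi over i = 1..53.
Σi = 1431 and Σi² = 51039.
2·51039 − 1·1431 = 100647.

100647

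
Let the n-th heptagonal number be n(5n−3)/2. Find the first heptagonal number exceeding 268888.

Solve n(5n−3)/2 > 268888 for integer n.
The largest n with value ≤ 268888 is 328 (since 268468 ≤ 268888 < 270109), so the first above is n = 329, value 270109.

270109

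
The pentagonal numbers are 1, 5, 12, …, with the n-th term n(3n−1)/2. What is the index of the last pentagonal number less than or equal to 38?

Solve n(3n−1)/2 ≤ 38 for integer n.
n = 5 gives 35 ≤ 38, while n = 6 gives 51 > 38; so the answer is index 5.

5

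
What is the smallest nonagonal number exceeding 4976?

5226

Solve n(7n−5)/2 > 4976 for integer n.
The largest n with value ≤ 4976 is 38 (since 4959 ≤ 4976 < 5226), so the first above is n = 39, value 5226.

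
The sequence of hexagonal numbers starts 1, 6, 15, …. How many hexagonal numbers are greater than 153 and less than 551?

The n-th hexagonal number is n(2n−1).
Smallest index with value > 153: n = 10 (giving 190).
Largest index with value < 551: n = 16 (giving 496).
Indices 10 through 16: 7 terms.

7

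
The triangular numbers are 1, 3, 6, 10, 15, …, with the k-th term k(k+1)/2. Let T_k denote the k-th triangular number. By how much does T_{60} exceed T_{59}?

60

Consecutive triangular numbers differ by n: T_{60} − T_{59} = 60.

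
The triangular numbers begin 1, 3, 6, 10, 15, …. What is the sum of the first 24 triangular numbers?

2600

Σ i(i+1)/2 = (Σi² + Σi) / 2 over i = 1..24.
Σi = 300 and Σi² = 4900.
(1·4900 + 1·300) / 2 = 5200/2 = 2600.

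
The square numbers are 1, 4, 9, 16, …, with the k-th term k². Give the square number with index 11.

121

The 11th square number is n² with n = 11.
11² = 121.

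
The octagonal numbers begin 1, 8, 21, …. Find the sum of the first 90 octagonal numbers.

Σ i(3i−2) = 3Σi² − 2Σi over i = 1..90.
Σi = 4095 and Σi² = 247065.
3·247065 − 2·4095 = 733005.

733005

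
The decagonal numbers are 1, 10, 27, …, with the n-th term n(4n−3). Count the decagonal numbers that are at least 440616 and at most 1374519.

The n-th decagonal number is n(4n−3).
Smallest index with value ≥ 440616: n = 333 (giving 442557).
Largest index with value ≤ 1374519: n = 586 (giving 1371826).
Indices 333 through 586: 254 terms.

254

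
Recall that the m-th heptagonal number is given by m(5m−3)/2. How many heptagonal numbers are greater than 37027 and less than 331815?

The n-th heptagonal number is n(5n−3)/2.
Smallest index with value > 37027: n = 123 (giving 37638).
Largest index with value < 331815: n = 364 (giving 330694).
Indices 123 through 364: 242 terms.

242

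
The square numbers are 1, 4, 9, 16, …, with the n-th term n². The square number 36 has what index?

We need n² = 36, so n = √36 = 6.

6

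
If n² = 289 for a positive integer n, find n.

We need n² = 289, so n = √289 = 17.

17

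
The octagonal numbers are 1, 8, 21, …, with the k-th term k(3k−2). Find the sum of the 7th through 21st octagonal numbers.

Σ i(3i−2) = 3Σi² − 2Σi over i = 7..21.
Σi = 231 − 21 = 210 and Σi² = 3311 − 91 = 3220.
3·3220 − 2·210 = 9240.

9240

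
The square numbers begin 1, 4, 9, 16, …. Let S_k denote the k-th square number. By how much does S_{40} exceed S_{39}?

79

n² − (n−1)² = 2n − 1, so 40² − 39² = 2·40 − 1 = 79.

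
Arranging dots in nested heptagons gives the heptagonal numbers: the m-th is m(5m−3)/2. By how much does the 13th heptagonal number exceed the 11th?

117

13·(5·13 − 3)/2 = 403 and 11·(5·11 − 3)/2 = 286.
Difference: 403 − 286 = 117.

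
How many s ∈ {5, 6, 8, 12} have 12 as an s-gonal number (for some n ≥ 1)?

2

s = 5: P(5, 3) = 12. ✓
s = 6: P(6, 2) = 6 and P(6, 3) = 15; 12 is not s-gonal.
s = 8: P(8, 2) = 8 and P(8, 3) = 21; 12 is not s-gonal.
s = 12: P(12, 2) = 12. ✓
Hits: s ∈ {5, 12} → 2.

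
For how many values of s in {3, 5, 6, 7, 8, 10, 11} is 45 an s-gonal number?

s = 3: P(3, 9) = 45. ✓
s = 5: P(5, 5) = 35 and P(5, 6) = 51; 45 is not s-gonal.
s = 6: P(6, 5) = 45. ✓
s = 7: P(7, 4) = 34 and P(7, 5) = 55; 45 is not s-gonal.
s = 8: P(8, 4) = 40 and P(8, 5) = 65; 45 is not s-gonal.
s = 10: P(10, 3) = 27 and P(10, 4) = 52; 45 is not s-gonal.
s = 11: P(11, 3) = 30 and P(11, 4) = 58; 45 is not s-gonal.
Hits: s ∈ {3, 6} → 2.

2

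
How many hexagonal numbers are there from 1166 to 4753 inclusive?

The n-th hexagonal number is n(2n−1).
Smallest index with value ≥ 1166: n = 25 (giving 1225).
Largest index with value ≤ 4753: n = 49 (giving 4753).
Indices 25 through 49: 25 terms.

25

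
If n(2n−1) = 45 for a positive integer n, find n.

5

Set n(2n−1) = 45, giving 2n² − n − 45 = 0.
The discriminant is 1 + 8·45 = 361, and √361 = 19.
So n = (1 + 19) / 4 = 20/4 = 5.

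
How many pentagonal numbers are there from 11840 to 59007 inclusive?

The n-th pentagonal number is n(3n−1)/2.
Smallest index with value ≥ 11840: n = 90 (giving 12105).
Largest index with value ≤ 59007: n = 198 (giving 58707).
Indices 90 through 198: 109 terms.

109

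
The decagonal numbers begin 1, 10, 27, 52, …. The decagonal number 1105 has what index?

17

Set n(4n−3) = 1105, giving 4n² − 3n − 1105 = 0.
So n = (3 + 133) / 8 = 136/8 = 17.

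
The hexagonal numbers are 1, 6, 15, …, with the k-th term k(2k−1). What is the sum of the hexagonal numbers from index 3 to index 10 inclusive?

708

Σ i(2i−1) = 2Σi² − Σi over i = 3..10.
Σi = 55 − 3 = 52 and Σi² = 385 − 5 = 380.
2·380 − 1·52 = 708.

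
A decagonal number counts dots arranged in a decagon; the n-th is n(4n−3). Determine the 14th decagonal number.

742

14·(4·14 − 3) = 14·53 = 742.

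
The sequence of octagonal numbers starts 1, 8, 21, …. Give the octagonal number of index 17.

833

The 17th octagonal number is n(3n−2) with n = 17.
17·(3·17 − 2) = 17·49 = 833.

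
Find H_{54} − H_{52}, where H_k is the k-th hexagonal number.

422

54·(2·54 − 1) = 5778 and 52·(2·52 − 1) = 5356.
Difference: 5778 − 5356 = 422.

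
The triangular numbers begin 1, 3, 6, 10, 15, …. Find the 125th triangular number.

7875

The 125th triangular number is n(n+1)/2 with n = 125.
125·126/2 = 15750/2 = 7875.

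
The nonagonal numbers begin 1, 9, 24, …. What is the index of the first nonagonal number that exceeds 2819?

29

Solve n(7n−5)/2 > 2819 for integer n.
The largest n with value ≤ 2819 is 28 (since 2674 ≤ 2819 < 2871), so the first above is n = 29, value 2871.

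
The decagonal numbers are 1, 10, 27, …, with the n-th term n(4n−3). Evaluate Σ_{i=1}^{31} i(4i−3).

40176

Σ i(4i−3) = 4Σi² − 3Σi over i = 1..31.
Σi = 496 and Σi² = 10416.
4·10416 − 3·496 = 40176.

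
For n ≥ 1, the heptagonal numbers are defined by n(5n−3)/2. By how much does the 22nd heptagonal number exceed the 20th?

22·(5·22 − 3)/2 = 1177 and 20·(5·20 − 3)/2 = 970.
Difference: 1177 − 970 = 207.

207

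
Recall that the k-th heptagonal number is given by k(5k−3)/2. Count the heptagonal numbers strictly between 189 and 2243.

The n-th heptagonal number is n(5n−3)/2.
Smallest index with value > 189: n = 10 (giving 235).
Largest index with value < 2243: n = 30 (giving 2205).
Indices 10 through 30: 21 terms.

21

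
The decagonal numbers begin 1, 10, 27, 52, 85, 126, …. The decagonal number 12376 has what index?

56

Set n(4n−3) = 12376, giving 4n² − 3n − 12376 = 0.
The discriminant is 9 + 16·12376 = 198025, and √198025 = 445.
So n = (3 + 445) / 8 = 448/8 = 56.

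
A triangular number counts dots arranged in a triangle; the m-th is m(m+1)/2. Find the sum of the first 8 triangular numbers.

Σ i(i+1)/2 = (Σi² + Σi) / 2 over i = 1..8.
Σi = 36 and Σi² = 204.
(1·204 + 1·36) / 2 = 240/2 = 120.

120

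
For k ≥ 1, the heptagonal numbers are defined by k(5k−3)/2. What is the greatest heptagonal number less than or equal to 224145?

223054

Solve n(5n−3)/2 ≤ 224145 for integer n.
n = 299 gives 223054 ≤ 224145, while n = 300 gives 224550 > 224145; so the answer is 223054.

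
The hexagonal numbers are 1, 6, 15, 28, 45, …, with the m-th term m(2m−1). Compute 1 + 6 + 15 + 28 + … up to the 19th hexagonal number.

Σ i(2i−1) = 2Σi² − Σi over i = 1..19.
Σi = 190 and Σi² = 2470.
2·2470 − 1·190 = 4750.

4750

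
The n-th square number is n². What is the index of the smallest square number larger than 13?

4

Solve n² > 13 for integer n.
The largest n with value ≤ 13 is 3 (since 9 ≤ 13 < 16), so the first above is n = 4, value 16.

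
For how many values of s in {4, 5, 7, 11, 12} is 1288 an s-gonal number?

s = 4: P(4, 35) = 1225 and P(4, 36) = 1296; 1288 is not s-gonal.
s = 5: P(5, 29) = 1247 and P(5, 30) = 1335; 1288 is not s-gonal.
s = 7: P(7, 23) = 1288. ✓
s = 11: P(11, 17) = 1241 and P(11, 18) = 1395; 1288 is not s-gonal.
s = 12: P(12, 16) = 1216 and P(12, 17) = 1377; 1288 is not s-gonal.
Hits: s ∈ {7} → 1.

1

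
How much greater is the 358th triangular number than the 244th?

358·359/2 = 64261 and 244·245/2 = 29890.
Difference: 64261 − 29890 = 34371.

34371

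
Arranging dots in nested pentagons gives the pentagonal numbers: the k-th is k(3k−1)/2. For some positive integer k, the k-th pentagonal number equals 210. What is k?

Set n(3n−1)/2 = 210, giving 3n² − n − 420 = 0.
The discriminant is 1 + 24·210 = 5041, and √5041 = 71.
So n = (1 + 71) / 6 = 72/6 = 12.
Check: 12·(3·12 − 1)/2 = 210. ✓

12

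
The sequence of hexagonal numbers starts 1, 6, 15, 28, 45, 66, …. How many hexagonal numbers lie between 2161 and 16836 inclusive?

59

The n-th hexagonal number is n(2n−1).
Smallest index with value ≥ 2161: n = 34 (giving 2278).
Largest index with value ≤ 16836: n = 92 (giving 16836).
Indices 34 through 92: 59 terms.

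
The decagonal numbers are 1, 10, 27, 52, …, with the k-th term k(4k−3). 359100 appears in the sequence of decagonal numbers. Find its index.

Set n(4n−3) = 359100, giving 4n² − 3n − 359100 = 0.
So n = (3 + 2397) / 8 = 2400/8 = 300.

300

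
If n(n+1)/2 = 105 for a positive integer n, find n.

14

Set n(n+1)/2 = 105, giving n² + n − 210 = 0.
The discriminant is 1 + 8·105 = 841, and √841 = 29.
So n = (-1 + 29) / 2 = 28/2 = 14.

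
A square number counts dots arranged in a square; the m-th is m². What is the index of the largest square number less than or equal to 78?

Solve n² ≤ 78 for integer n.
n = 8 gives 64 ≤ 78, while n = 9 gives 81 > 78; so the answer is index 8.

8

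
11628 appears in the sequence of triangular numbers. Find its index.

Set n(n+1)/2 = 11628, giving n² + n − 23256 = 0.
The discriminant is 1 + 8·11628 = 93025, and √93025 = 305.
So n = (-1 + 305) / 2 = 304/2 = 152.
Check: 152·153/2 = 11628. ✓

152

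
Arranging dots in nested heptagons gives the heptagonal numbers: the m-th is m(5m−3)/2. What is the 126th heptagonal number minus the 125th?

626

Consecutive heptagonal numbers differ by 5n − 4: here 5·126 − 4 = 626.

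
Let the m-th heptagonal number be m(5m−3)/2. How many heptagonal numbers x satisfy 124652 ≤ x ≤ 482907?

The n-th heptagonal number is n(5n−3)/2.
Smallest index with value ≥ 124652: n = 224 (giving 125104).
Largest index with value ≤ 482907: n = 439 (giving 481144).
Indices 224 through 439: 216 terms.

216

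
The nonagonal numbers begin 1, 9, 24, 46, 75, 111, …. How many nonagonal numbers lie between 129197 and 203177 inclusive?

The n-th nonagonal number is n(7n−5)/2.
Smallest index with value ≥ 129197: n = 193 (giving 129889).
Largest index with value ≤ 203177: n = 241 (giving 202681).
Indices 193 through 241: 49 terms.

49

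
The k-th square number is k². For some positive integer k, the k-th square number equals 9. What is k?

3

We need n² = 9, so n = √9 = 3.
Check: 3² = 9. ✓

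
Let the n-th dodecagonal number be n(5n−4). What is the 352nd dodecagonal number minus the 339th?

44863

352·(5·352 − 4) = 618112 and 339·(5·339 − 4) = 573249.
Difference: 618112 − 573249 = 44863.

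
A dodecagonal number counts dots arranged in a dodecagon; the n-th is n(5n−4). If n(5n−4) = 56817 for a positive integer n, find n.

107

Set n(5n−4) = 56817, giving 5n² − 4n − 56817 = 0.
The discriminant is 16 + 20·56817 = 1136356, and √1136356 = 1066.
So n = (4 + 1066) / 10 = 1070/10 = 107.
Check: 107·(5·107 − 4) = 56817. ✓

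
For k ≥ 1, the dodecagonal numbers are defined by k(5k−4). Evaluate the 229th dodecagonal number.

261289

The 229th dodecagonal number is n(5n−4) with n = 229.
229·(5·229 − 4) = 229·1141 = 261289.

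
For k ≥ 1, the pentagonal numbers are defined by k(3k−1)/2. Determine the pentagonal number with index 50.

50·(3·50 − 1)/2 = 50·149/2 = 3725.

3725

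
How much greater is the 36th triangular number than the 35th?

36

Consecutive triangular numbers differ by n: T_{36} − T_{35} = 36.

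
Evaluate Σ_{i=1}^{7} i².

Σ_{i=1}^{7} i² = 7·8·15/6 = 140.

140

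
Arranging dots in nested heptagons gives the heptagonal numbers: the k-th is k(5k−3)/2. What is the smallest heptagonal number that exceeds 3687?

3744

Solve n(5n−3)/2 > 3687 for integer n.
The largest n with value ≤ 3687 is 38 (since 3553 ≤ 3687 < 3744), so the first above is n = 39, value 3744.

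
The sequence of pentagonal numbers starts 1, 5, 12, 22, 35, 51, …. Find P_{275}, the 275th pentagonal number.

The 275th pentagonal number is n(3n−1)/2 with n = 275.
275·(3·275 − 1)/2 = 275·824/2 = 275·412 = 113300.

113300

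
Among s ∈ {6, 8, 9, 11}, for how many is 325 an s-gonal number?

2

s = 6: P(6, 13) = 325. ✓
s = 8: P(8, 10) = 280 and P(8, 11) = 341; 325 is not s-gonal.
s = 9: P(9, 10) = 325. ✓
s = 11: P(11, 8) = 260 and P(11, 9) = 333; 325 is not s-gonal.
Hits: s ∈ {6, 9} → 2.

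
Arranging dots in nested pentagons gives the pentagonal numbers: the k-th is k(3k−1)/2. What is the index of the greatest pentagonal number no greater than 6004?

63

Solve n(3n−1)/2 ≤ 6004 for integer n.
n = 63 gives 5922 ≤ 6004, while n = 64 gives 6112 > 6004; so the answer is index 63.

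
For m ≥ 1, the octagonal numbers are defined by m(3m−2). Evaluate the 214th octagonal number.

The 214th octagonal number is n(3n−2) with n = 214.
214·(3·214 − 2) = 214·640 = 136960.

136960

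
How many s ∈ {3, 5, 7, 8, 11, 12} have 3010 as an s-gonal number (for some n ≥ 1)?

s = 3: P(3, 77) = 3003 and P(3, 78) = 3081; 3010 is not s-gonal.
s = 5: P(5, 44) = 2882 and P(5, 45) = 3015; 3010 is not s-gonal.
s = 7: P(7, 35) = 3010. ✓
s = 8: P(8, 32) = 3008 and P(8, 33) = 3201; 3010 is not s-gonal.
s = 11: P(11, 26) = 2951 and P(11, 27) = 3186; 3010 is not s-gonal.
s = 12: P(12, 24) = 2784 and P(12, 25) = 3025; 3010 is not s-gonal.
Hits: s ∈ {7} → 1.

1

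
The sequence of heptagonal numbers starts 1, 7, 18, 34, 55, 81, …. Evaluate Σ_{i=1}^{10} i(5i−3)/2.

880

Σ i(5i−3)/2 = (5Σi² − 3Σi) / 2 over i = 1..10.
Σi = 55 and Σi² = 385.
(5·385 − 3·55) / 2 = 1760/2 = 880.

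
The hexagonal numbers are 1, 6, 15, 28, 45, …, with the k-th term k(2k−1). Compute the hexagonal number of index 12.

276

12·(2·12 − 1) = 12·23 = 276.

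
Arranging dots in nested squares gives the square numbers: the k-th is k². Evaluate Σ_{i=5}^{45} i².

31365

Σ_{i=5}^{45} i² = 31395 − 30 = 31365.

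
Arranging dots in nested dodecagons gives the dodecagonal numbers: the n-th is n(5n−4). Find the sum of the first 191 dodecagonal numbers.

Σ i(5i−4) = 5Σi² − 4Σi over i = 1..191.
Σi = 18336 and Σi² = 2340896.
5·2340896 − 4·18336 = 11631136.

11631136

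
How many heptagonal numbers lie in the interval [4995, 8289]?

13

The n-th heptagonal number is n(5n−3)/2.
Smallest index with value ≥ 4995: n = 45 (giving 4995).
Largest index with value ≤ 8289: n = 57 (giving 8037).
Indices 45 through 57: 13 terms.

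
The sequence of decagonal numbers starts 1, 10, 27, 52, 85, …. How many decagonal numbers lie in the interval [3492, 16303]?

The n-th decagonal number is n(4n−3).
Smallest index with value ≥ 3492: n = 30 (giving 3510).
Largest index with value ≤ 16303: n = 64 (giving 16192).
Indices 30 through 64: 35 terms.

35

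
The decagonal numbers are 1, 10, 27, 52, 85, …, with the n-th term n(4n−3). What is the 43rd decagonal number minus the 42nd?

337

Consecutive decagonal numbers differ by 8n − 7: here 8·43 − 7 = 337.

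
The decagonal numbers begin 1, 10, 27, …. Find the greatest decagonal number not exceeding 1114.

Solve n(4n−3) ≤ 1114 for integer n.
n = 17 gives 1105 ≤ 1114, while n = 18 gives 1242 > 1114; so the answer is 1105.

1105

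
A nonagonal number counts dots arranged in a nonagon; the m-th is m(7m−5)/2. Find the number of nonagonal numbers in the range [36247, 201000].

138

The n-th nonagonal number is n(7n−5)/2.
Smallest index with value ≥ 36247: n = 103 (giving 36874).
Largest index with value ≤ 201000: n = 240 (giving 201000).
Indices 103 through 240: 138 terms.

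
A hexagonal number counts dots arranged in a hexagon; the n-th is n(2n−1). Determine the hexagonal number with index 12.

12·(2·12 − 1) = 12·23 = 276.

276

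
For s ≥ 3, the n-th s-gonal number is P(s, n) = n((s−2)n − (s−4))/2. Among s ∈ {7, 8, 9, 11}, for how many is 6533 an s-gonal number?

1

s = 7: P(7, 51) = 6426 and P(7, 52) = 6682; 6533 is not s-gonal.
s = 8: P(8, 47) = 6533. ✓
s = 9: P(9, 43) = 6364 and P(9, 44) = 6666; 6533 is not s-gonal.
s = 11: P(11, 38) = 6365 and P(11, 39) = 6708; 6533 is not s-gonal.
Hits: s ∈ {8} → 1.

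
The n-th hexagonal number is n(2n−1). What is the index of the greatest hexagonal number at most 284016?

Solve n(2n−1) ≤ 284016 for integer n.
n = 377 gives 283881 ≤ 284016, while n = 378 gives 285390 > 284016; so the answer is index 377.

377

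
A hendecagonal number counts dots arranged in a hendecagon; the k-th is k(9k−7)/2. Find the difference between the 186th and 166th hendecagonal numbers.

31610

186·(9·186 − 7)/2 = 155031 and 166·(9·166 − 7)/2 = 123421.
Difference: 155031 − 123421 = 31610.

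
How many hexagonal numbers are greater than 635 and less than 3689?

25

The n-th hexagonal number is n(2n−1).
Smallest index with value > 635: n = 19 (giving 703).
Largest index with value < 3689: n = 43 (giving 3655).
Indices 19 through 43: 25 terms.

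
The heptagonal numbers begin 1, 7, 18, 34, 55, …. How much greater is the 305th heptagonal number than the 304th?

Consecutive heptagonal numbers differ by 5n − 4: here 5·305 − 4 = 1521.

1521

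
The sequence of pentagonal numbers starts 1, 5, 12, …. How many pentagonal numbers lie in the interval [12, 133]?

7

The n-th pentagonal number is n(3n−1)/2.
Smallest index with value ≥ 12: n = 3 (giving 12).
Largest index with value ≤ 133: n = 9 (giving 117).
Indices 3 through 9: 7 terms.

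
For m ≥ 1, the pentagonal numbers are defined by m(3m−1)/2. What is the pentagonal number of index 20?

The 20th pentagonal number is n(3n−1)/2 with n = 20.
20·(3·20 − 1)/2 = 20·59/2 = 590.

590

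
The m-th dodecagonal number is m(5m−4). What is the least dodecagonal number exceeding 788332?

790428

Solve n(5n−4) > 788332 for integer n.
The largest n with value ≤ 788332 is 397 (since 786457 ≤ 788332 < 790428), so the first above is n = 398, value 790428.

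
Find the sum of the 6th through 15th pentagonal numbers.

Σ i(3i−1)/2 = (3Σi² − Σi) / 2 over i = 6..15.
Σi = 120 − 15 = 105 and Σi² = 1240 − 55 = 1185.
(3·1185 − 1·105) / 2 = 3450/2 = 1725.

1725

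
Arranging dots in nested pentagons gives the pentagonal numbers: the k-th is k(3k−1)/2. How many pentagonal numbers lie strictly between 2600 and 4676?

14

The n-th pentagonal number is n(3n−1)/2.
Smallest index with value > 2600: n = 42 (giving 2625).
Largest index with value < 4676: n = 55 (giving 4510).
Indices 42 through 55: 14 terms.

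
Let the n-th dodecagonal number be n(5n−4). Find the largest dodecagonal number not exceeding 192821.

191296

Solve n(5n−4) ≤ 192821 for integer n.
n = 196 gives 191296 ≤ 192821, while n = 197 gives 193257 > 192821; so the answer is 191296.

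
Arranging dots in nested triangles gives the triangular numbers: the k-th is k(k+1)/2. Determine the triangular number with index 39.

39·40/2 = 1560/2 = 780.

780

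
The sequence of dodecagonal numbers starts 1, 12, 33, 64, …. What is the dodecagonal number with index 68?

22848

The 68th dodecagonal number is n(5n−4) with n = 68.
68·(5·68 − 4) = 68·336 = 22848.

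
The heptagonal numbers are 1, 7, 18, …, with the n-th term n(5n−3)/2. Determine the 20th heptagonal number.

970

The 20th heptagonal number is n(5n−3)/2 with n = 20.
20·(5·20 − 3)/2 = 20·97/2 = 970.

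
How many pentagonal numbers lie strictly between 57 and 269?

7

The n-th pentagonal number is n(3n−1)/2.
Smallest index with value > 57: n = 7 (giving 70).
Largest index with value < 269: n = 13 (giving 247).
Indices 7 through 13: 7 terms.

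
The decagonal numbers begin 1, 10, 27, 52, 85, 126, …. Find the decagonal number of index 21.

1701

21·(4·21 − 3) = 21·81 = 1701.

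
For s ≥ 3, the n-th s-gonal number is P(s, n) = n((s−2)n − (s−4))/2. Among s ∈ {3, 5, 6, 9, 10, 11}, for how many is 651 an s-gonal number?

2

s = 3: P(3, 35) = 630 and P(3, 36) = 666; 651 is not s-gonal.
s = 5: P(5, 21) = 651. ✓
s = 6: P(6, 18) = 630 and P(6, 19) = 703; 651 is not s-gonal.
s = 9: P(9, 14) = 651. ✓
s = 10: P(10, 13) = 637 and P(10, 14) = 742; 651 is not s-gonal.
s = 11: P(11, 12) = 606 and P(11, 13) = 715; 651 is not s-gonal.
Hits: s ∈ {5, 9} → 2.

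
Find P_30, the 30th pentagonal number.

30·(3·30 − 1)/2 = 30·89/2 = 1335.

1335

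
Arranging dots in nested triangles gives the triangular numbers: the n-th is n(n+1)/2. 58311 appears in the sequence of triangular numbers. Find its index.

341

Set n(n+1)/2 = 58311, giving n² + n − 116622 = 0.
So n = (-1 + 683) / 2 = 682/2 = 341.
Check: 341·342/2 = 58311. ✓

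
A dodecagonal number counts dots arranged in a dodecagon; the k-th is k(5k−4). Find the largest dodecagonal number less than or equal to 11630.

11328

Solve n(5n−4) ≤ 11630 for integer n.
n = 48 gives 11328 ≤ 11630, while n = 49 gives 11809 > 11630; so the answer is 11328.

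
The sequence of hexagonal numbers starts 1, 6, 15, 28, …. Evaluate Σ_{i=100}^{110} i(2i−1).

Σ i(2i−1) = 2Σi² − Σi over i = 100..110.
Σi = 6105 − 4950 = 1155 and Σi² = 449735 − 328350 = 121385.
2·121385 − 1·1155 = 241615.

241615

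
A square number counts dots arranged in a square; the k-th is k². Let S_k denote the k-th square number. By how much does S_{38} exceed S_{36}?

38² = 1444 and 36² = 1296.
Difference: 1444 − 1296 = 148.

148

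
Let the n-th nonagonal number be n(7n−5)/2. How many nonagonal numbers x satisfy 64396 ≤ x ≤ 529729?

The n-th nonagonal number is n(7n−5)/2.
Smallest index with value ≥ 64396: n = 136 (giving 64396).
Largest index with value ≤ 529729: n = 389 (giving 528651).
Indices 136 through 389: 254 terms.

254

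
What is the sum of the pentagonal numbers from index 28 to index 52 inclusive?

61450

Σ i(3i−1)/2 = (3Σi² − Σi) / 2 over i = 28..52.
Σi = 1378 − 378 = 1000 and Σi² = 48230 − 6930 = 41300.
(3·41300 − 1·1000) / 2 = 122900/2 = 61450.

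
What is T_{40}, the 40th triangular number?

820

The 40th triangular number is n(n+1)/2 with n = 40.
40·41/2 = 1640/2 = 820.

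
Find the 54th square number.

2916

The 54th square number is n² with n = 54.
54² = 2916.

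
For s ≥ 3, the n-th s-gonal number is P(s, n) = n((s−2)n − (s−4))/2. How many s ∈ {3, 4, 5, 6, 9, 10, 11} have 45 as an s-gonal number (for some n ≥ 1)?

2

s = 3: P(3, 9) = 45. ✓
s = 4: P(4, 6) = 36 and P(4, 7) = 49; 45 is not s-gonal.
s = 5: P(5, 5) = 35 and P(5, 6) = 51; 45 is not s-gonal.
s = 6: P(6, 5) = 45. ✓
s = 9: P(9, 3) = 24 and P(9, 4) = 46; 45 is not s-gonal.
s = 10: P(10, 3) = 27 and P(10, 4) = 52; 45 is not s-gonal.
s = 11: P(11, 3) = 30 and P(11, 4) = 58; 45 is not s-gonal.
Hits: s ∈ {3, 6} → 2.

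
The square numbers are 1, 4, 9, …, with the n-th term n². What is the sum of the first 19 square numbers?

Σ_{i=1}^{19} i² = 19·20·39/6 = 2470.

2470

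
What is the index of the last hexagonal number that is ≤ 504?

Solve n(2n−1) ≤ 504 for integer n.
n = 16 gives 496 ≤ 504, while n = 17 gives 561 > 504; so the answer is index 16.

16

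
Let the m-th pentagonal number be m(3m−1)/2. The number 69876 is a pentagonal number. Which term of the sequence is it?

216

Set n(3n−1)/2 = 69876, giving 3n² − n − 139752 = 0.
So n = (1 + 1295) / 6 = 1296/6 = 216.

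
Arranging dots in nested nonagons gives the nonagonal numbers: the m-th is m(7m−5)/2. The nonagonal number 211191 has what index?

246

Set n(7n−5)/2 = 211191, giving 7n² − 5n − 422382 = 0.
So n = (5 + 3439) / 14 = 3444/14 = 246.
Check: 246·(7·246 − 5)/2 = 211191. ✓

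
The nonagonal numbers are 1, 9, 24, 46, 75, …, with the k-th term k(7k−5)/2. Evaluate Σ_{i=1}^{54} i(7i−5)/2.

185130

Σ i(7i−5)/2 = (7Σi² − 5Σi) / 2 over i = 1..54.
Σi = 1485 and Σi² = 53955.
(7·53955 − 5·1485) / 2 = 370260/2 = 185130.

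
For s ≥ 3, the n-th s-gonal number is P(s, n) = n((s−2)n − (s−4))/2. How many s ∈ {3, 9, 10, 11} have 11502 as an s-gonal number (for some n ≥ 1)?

1

s = 3: P(3, 151) = 11476 and P(3, 152) = 11628; 11502 is not s-gonal.
s = 9: P(9, 57) = 11229 and P(9, 58) = 11629; 11502 is not s-gonal.
s = 10: P(10, 54) = 11502. ✓
s = 11: P(11, 50) = 11075 and P(11, 51) = 11526; 11502 is not s-gonal.
Hits: s ∈ {10} → 1.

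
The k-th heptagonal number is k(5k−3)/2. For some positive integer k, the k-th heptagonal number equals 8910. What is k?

Set n(5n−3)/2 = 8910, giving 5n² − 3n − 17820 = 0.
So n = (3 + 597) / 10 = 600/10 = 60.

60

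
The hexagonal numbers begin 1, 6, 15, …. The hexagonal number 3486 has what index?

42

Set n(2n−1) = 3486, giving 2n² − n − 3486 = 0.
The discriminant is 1 + 8·3486 = 27889, and √27889 = 167.
So n = (1 + 167) / 4 = 168/4 = 42.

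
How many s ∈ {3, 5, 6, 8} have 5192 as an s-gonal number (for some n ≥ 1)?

s = 3: P(3, 101) = 5151 and P(3, 102) = 5253; 5192 is not s-gonal.
s = 5: P(5, 59) = 5192. ✓
s = 6: P(6, 51) = 5151 and P(6, 52) = 5356; 5192 is not s-gonal.
s = 8: P(8, 41) = 4961 and P(8, 42) = 5208; 5192 is not s-gonal.
Hits: s ∈ {5} → 1.

1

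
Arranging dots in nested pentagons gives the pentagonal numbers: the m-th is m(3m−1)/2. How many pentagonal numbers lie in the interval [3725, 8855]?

28

The n-th pentagonal number is n(3n−1)/2.
Smallest index with value ≥ 3725: n = 50 (giving 3725).
Largest index with value ≤ 8855: n = 77 (giving 8855).
Indices 50 through 77: 28 terms.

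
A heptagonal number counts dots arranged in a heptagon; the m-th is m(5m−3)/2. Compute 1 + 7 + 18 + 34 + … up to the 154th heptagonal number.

3055360

Σ i(5i−3)/2 = (5Σi² − 3Σi) / 2 over i = 1..154.
Σi = 11935 and Σi² = 1229305.
(5·1229305 − 3·11935) / 2 = 6110720/2 = 3055360.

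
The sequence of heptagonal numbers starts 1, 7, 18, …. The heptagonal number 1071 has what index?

Set n(5n−3)/2 = 1071, giving 5n² − 3n − 2142 = 0.
So n = (3 + 207) / 10 = 210/10 = 21.

21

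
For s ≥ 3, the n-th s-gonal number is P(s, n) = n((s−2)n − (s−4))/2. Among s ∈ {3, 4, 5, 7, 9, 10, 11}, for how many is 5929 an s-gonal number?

2

s = 3: P(3, 108) = 5886 and P(3, 109) = 5995; 5929 is not s-gonal.
s = 4: P(4, 77) = 5929. ✓
s = 5: P(5, 63) = 5922 and P(5, 64) = 6112; 5929 is not s-gonal.
s = 7: P(7, 49) = 5929. ✓
s = 9: P(9, 41) = 5781 and P(9, 42) = 6069; 5929 is not s-gonal.
s = 10: P(10, 38) = 5662 and P(10, 39) = 5967; 5929 is not s-gonal.
s = 11: P(11, 36) = 5706 and P(11, 37) = 6031; 5929 is not s-gonal.
Hits: s ∈ {4, 7} → 2.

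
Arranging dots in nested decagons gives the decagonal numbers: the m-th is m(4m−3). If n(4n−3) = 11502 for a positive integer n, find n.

Set n(4n−3) = 11502, giving 4n² − 3n − 11502 = 0.
The discriminant is 9 + 16·11502 = 184041, and √184041 = 429.
So n = (3 + 429) / 8 = 432/8 = 54.

54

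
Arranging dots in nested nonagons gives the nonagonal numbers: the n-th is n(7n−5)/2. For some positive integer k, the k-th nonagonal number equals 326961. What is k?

306

Set n(7n−5)/2 = 326961, giving 7n² − 5n − 653922 = 0.
So n = (5 + 4279) / 14 = 4284/14 = 306.
Check: 306·(7·306 − 5)/2 = 326961. ✓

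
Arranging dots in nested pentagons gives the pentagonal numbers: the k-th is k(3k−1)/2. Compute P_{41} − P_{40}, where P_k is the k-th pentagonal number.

Consecutive pentagonal numbers differ by 3n − 2: here 3·41 − 2 = 121.

121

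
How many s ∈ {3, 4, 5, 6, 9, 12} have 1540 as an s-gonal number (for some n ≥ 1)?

2

s = 3: P(3, 55) = 1540. ✓
s = 4: P(4, 39) = 1521 and P(4, 40) = 1600; 1540 is not s-gonal.
s = 5: P(5, 32) = 1520 and P(5, 33) = 1617; 1540 is not s-gonal.
s = 6: P(6, 28) = 1540. ✓
s = 9: P(9, 21) = 1491 and P(9, 22) = 1639; 1540 is not s-gonal.
s = 12: P(12, 17) = 1377 and P(12, 18) = 1548; 1540 is not s-gonal.
Hits: s ∈ {3, 6} → 2.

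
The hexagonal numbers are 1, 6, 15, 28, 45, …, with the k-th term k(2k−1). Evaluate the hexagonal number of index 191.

The 191st hexagonal number is n(2n−1) with n = 191.
191·(2·191 − 1) = 191·381 = 72771.

72771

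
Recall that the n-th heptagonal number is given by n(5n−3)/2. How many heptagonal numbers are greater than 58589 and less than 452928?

272

The n-th heptagonal number is n(5n−3)/2.
Smallest index with value > 58589: n = 154 (giving 59059).
Largest index with value < 452928: n = 425 (giving 450925).
Indices 154 through 425: 272 terms.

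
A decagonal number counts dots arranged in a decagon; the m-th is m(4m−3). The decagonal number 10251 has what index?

Set n(4n−3) = 10251, giving 4n² − 3n − 10251 = 0.
So n = (3 + 405) / 8 = 408/8 = 51.

51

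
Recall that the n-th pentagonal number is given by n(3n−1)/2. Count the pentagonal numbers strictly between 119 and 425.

The n-th pentagonal number is n(3n−1)/2.
Smallest index with value > 119: n = 10 (giving 145).
Largest index with value < 425: n = 16 (giving 376).
Indices 10 through 16: 7 terms.

7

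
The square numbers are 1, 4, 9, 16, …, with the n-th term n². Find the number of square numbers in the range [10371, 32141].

The n-th square number is n².
Smallest index with value ≥ 10371: n = 102 (giving 10404).
Largest index with value ≤ 32141: n = 179 (giving 32041).
Indices 102 through 179: 78 terms.

78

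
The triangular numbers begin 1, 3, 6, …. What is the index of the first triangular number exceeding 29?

Solve n(n+1)/2 > 29 for integer n.
The largest n with value ≤ 29 is 7 (since 28 ≤ 29 < 36), so the first above is n = 8, value 36.

8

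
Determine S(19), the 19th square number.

The 19th square number is n² with n = 19.
19² = 361.

361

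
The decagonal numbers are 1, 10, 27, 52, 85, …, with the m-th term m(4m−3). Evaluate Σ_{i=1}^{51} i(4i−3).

Σ i(4i−3) = 4Σi² − 3Σi over i = 1..51.
Σi = 1326 and Σi² = 45526.
4·45526 − 3·1326 = 178126.

178126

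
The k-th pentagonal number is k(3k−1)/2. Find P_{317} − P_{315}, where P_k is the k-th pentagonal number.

317·(3·317 − 1)/2 = 150575 and 315·(3·315 − 1)/2 = 148680.
Difference: 150575 − 148680 = 1895.

1895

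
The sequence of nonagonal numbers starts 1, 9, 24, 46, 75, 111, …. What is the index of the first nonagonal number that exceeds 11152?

Solve n(7n−5)/2 > 11152 for integer n.
The largest n with value ≤ 11152 is 56 (since 10836 ≤ 11152 < 11229), so the first above is n = 57, value 11229.

57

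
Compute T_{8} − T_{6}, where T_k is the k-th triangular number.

8·9/2 = 36 and 6·7/2 = 21.
Difference: 36 − 21 = 15.

15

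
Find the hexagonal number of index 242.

116886

The 242nd hexagonal number is n(2n−1) with n = 242.
242·(2·242 − 1) = 242·483 = 116886.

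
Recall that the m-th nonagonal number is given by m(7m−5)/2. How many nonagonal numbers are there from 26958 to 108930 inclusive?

The n-th nonagonal number is n(7n−5)/2.
Smallest index with value ≥ 26958: n = 89 (giving 27501).
Largest index with value ≤ 108930: n = 176 (giving 107976).
Indices 89 through 176: 88 terms.

88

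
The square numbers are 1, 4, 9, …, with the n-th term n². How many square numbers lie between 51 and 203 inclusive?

7

The n-th square number is n².
Smallest index with value ≥ 51: n = 8 (giving 64).
Largest index with value ≤ 203: n = 14 (giving 196).
Indices 8 through 14: 7 terms.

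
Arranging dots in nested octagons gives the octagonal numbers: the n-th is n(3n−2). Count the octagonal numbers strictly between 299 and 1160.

9

The n-th octagonal number is n(3n−2).
Smallest index with value > 299: n = 11 (giving 341).
Largest index with value < 1160: n = 19 (giving 1045).
Indices 11 through 19: 9 terms.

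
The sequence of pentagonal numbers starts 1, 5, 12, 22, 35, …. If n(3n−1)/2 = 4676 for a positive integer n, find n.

56

Set n(3n−1)/2 = 4676, giving 3n² − n − 9352 = 0.
The discriminant is 1 + 24·4676 = 112225, and √112225 = 335.
So n = (1 + 335) / 6 = 336/6 = 56.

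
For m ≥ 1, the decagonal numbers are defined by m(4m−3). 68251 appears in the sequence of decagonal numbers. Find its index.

Set n(4n−3) = 68251, giving 4n² − 3n − 68251 = 0.
The discriminant is 9 + 16·68251 = 1092025, and √1092025 = 1045.
So n = (3 + 1045) / 8 = 1048/8 = 131.
Check: 131·(4·131 − 3) = 68251. ✓

131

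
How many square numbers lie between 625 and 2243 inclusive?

The n-th square number is n².
Smallest index with value ≥ 625: n = 25 (giving 625).
Largest index with value ≤ 2243: n = 47 (giving 2209).
Indices 25 through 47: 23 terms.

23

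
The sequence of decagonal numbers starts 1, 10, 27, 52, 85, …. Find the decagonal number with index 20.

The 20th decagonal number is n(4n−3) with n = 20.
20·(4·20 − 3) = 20·77 = 1540.

1540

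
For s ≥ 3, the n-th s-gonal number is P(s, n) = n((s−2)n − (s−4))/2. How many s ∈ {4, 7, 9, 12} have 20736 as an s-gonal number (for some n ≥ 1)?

s = 4: P(4, 144) = 20736. ✓
s = 7: P(7, 91) = 20566 and P(7, 92) = 21022; 20736 is not s-gonal.
s = 9: P(9, 77) = 20559 and P(9, 78) = 21099; 20736 is not s-gonal.
s = 12: P(12, 64) = 20224 and P(12, 65) = 20865; 20736 is not s-gonal.
Hits: s ∈ {4} → 1.

1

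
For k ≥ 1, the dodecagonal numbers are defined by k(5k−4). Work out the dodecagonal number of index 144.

144·(5·144 − 4) = 144·716 = 103104.

103104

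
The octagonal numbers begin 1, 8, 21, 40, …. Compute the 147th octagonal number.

64533

147·(3·147 − 2) = 147·439 = 64533.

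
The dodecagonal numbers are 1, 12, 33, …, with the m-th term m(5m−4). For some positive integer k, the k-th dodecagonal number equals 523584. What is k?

324

Set n(5n−4) = 523584, giving 5n² − 4n − 523584 = 0.
The discriminant is 16 + 20·523584 = 10471696, and √10471696 = 3236.
So n = (4 + 3236) / 10 = 3240/10 = 324.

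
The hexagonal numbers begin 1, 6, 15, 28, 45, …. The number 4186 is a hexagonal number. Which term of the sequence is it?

46

Set n(2n−1) = 4186, giving 2n² − n − 4186 = 0.
The discriminant is 1 + 8·4186 = 33489, and √33489 = 183.
So n = (1 + 183) / 4 = 184/4 = 46.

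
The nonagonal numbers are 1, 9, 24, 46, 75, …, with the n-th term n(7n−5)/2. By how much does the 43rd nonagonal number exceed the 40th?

43·(7·43 − 5)/2 = 6364 and 40·(7·40 − 5)/2 = 5500.
Difference: 6364 − 5500 = 864.

864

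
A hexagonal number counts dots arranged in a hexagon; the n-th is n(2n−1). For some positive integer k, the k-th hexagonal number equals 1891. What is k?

31

Set n(2n−1) = 1891, giving 2n² − n − 1891 = 0.
So n = (1 + 123) / 4 = 124/4 = 31.
Check: 31·(2·31 − 1) = 1891. ✓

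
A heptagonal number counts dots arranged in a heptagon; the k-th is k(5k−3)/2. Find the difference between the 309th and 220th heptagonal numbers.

309·(5·309 − 3)/2 = 238239 and 220·(5·220 − 3)/2 = 120670.
Difference: 238239 − 120670 = 117569.

117569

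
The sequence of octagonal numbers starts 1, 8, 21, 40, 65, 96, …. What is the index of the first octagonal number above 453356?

390

Solve n(3n−2) > 453356 for integer n.
The largest n with value ≤ 453356 is 389 (since 453185 ≤ 453356 < 455520), so the first above is n = 390, value 455520.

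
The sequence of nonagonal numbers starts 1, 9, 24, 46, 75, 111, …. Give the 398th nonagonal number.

553419

398·(7·398 − 5)/2 = 398·2781/2 = 553419.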